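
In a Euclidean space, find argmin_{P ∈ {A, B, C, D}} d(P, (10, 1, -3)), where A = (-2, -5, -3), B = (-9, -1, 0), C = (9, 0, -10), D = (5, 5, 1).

Distances: d(A) ≈ 13.4164, d(B) ≈ 19.3391, d(C) ≈ 7.1414, d(D) ≈ 7.5498. Nearest: C = (9, 0, -10) with distance 7.1414.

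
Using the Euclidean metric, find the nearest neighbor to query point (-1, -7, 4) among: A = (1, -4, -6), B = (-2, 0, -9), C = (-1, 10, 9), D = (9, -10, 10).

Distances: d(A) ≈ 10.6301, d(B) ≈ 14.7986, d(C) ≈ 17.72, d(D) ≈ 12.0416. Nearest: A = (1, -4, -6) with distance 10.6301.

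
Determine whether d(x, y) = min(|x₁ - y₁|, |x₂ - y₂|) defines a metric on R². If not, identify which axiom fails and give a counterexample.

No. d fails identity of indiscernibles: take x = (2, 0) and y = (2, 7). Then d(x,y) = min(|2 - 2|, |0 - 7|) = min(0, 7) = 0, yet x ≠ y.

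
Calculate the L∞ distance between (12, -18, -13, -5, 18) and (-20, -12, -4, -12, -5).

max(|x_i - y_i|) = max(|12 - (-20)|, |-18 - (-12)|, |-13 - (-4)|, |-5 - (-12)|, |18 - (-5)|) = max(32, 6, 9, 7, 23) = 32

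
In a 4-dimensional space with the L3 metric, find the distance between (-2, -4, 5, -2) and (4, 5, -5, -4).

(Σ|x_i - y_i|^3)^(1/3) = (|-2 - 4|^3 + |-4 - 5|^3 + |5 - (-5)|^3 + |-2 - (-4)|^3)^(1/3)
= (6^3 + 9^3 + 10^3 + 2^3)^(1/3) = (216 + 729 + 1000 + 8)^(1/3) = (1953)^(1/3) ≈ 12.4997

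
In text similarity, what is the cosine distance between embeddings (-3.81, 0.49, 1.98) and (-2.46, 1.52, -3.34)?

With u = (-3.81, 0.49, 1.98), v = (-2.46, 1.52, -3.34):
u·v = (-3.81)·(-2.46) + 0.49·1.52 + 1.98·(-3.34) = 9.3726 + 0.7448 + (-6.6132) = 3.5042.
|u| = √((-3.81)² + 0.49² + 1.98²) = √(14.5161 + 0.2401 + 3.9204) = √18.6766, |v| = √((-2.46)² + 1.52² + (-3.34)²) = √(6.0516 + 2.3104 + 11.1556) = √19.5176.
cos θ = (u·v)/(|u||v|) = 3.5042/(√18.6766·√19.5176) ≈ 0.1835
Cosine distance = 1 - cos θ ≈ 1 - 0.1835 = 0.8165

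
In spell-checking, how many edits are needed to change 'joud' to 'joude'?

Let D[i][j] be the edit distance between the first i characters of 'joud' and the first j characters of 'joude', with D[i][0] = i, D[0][j] = j, and D[i][j] = D[i-1][j-1] if the characters match, else 1 + min(D[i-1][j], D[i][j-1], D[i-1][j-1]). Filling the table (rows: prefixes of 'joud', columns: prefixes of 'joude'):
     ε  j  o  u  d  e
  ε  0  1  2  3  4  5
  j  1  0  1  2  3  4
  o  2  1  0  1  2  3
  u  3  2  1  0  1  2
  d  4  3  2  1  0  1
The bottom-right entry gives D[4][5] = 1, so no sequence of fewer than 1 edit works. Backtracking through the table gives one optimal edit sequence (1 edit):
  joud → joude (ins e @5)
Edit distance = 1.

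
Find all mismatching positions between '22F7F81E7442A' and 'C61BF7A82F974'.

Differing positions: 1, 2, 3, 4, 6, 7, 8, 9, 10, 11, 12, 13. Hamming distance = 12.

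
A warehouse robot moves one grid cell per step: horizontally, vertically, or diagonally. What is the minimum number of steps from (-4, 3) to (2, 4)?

max(|x_i - y_i|) = max(|-4 - 2|, |3 - 4|) = max(6, 1) = 6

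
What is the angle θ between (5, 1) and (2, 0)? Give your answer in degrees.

With u = (5, 1), v = (2, 0):
u·v = 5·2 + 1·0 = 10 + 0 = 10.
|u| = √(5² + 1²) = √26, |v| = √(2² + 0²) = √4, so |u||v| = √(26·4) = √104.
cos θ = (u·v)/(|u||v|) = 10/√104 ≈ 0.980581
θ = arccos(0.980581) ≈ 11.31°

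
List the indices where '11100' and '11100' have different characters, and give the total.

Differing positions: none. Hamming distance = 0.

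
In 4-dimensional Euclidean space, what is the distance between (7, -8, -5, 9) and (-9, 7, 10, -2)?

√(Σ(x_i - y_i)²) = √((7 - (-9))² + (-8 - 7)² + (-5 - 10)² + (9 - (-2))²)
= √(16² + (-15)² + (-15)² + 11²) = √(256 + 225 + 225 + 121) = √827 ≈ 28.7576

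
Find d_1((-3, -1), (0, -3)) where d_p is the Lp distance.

Σ|x_i - y_i| = |-3 - 0| + |-1 - (-3)| = 3 + 2 = 5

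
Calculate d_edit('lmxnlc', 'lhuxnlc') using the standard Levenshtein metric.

Let D[i][j] be the edit distance between the first i characters of 'lmxnlc' and the first j characters of 'lhuxnlc', with D[i][0] = i, D[0][j] = j, and D[i][j] = D[i-1][j-1] if the characters match, else 1 + min(D[i-1][j], D[i][j-1], D[i-1][j-1]). Filling the table (rows: prefixes of 'lmxnlc', columns: prefixes of 'lhuxnlc'):
     ε  l  h  u  x  n  l  c
  ε  0  1  2  3  4  5  6  7
  l  1  0  1  2  3  4  5  6
  m  2  1  1  2  3  4  5  6
  x  3  2  2  2  2  3  4  5
  n  4  3  3  3  3  2  3  4
  l  5  4  4  4  4  3  2  3
  c  6  5  5  5  5  4  3  2
The bottom-right entry gives D[6][7] = 2, so no sequence of fewer than 2 edits works. Backtracking through the table gives one optimal edit sequence (2 edits):
  lmxnlc → lhmxnlc (ins h @2)
  lhmxnlc → lhuxnlc (sub m→u @3)
Edit distance = 2.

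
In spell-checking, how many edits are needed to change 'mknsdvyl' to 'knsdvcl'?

Let D[i][j] be the edit distance between the first i characters of 'mknsdvyl' and the first j characters of 'knsdvcl', with D[i][0] = i, D[0][j] = j, and D[i][j] = D[i-1][j-1] if the characters match, else 1 + min(D[i-1][j], D[i][j-1], D[i-1][j-1]). Filling the table (rows: prefixes of 'mknsdvyl', columns: prefixes of 'knsdvcl'):
     ε  k  n  s  d  v  c  l
  ε  0  1  2  3  4  5  6  7
  m  1  1  2  3  4  5  6  7
  k  2  1  2  3  4  5  6  7
  n  3  2  1  2  3  4  5  6
  s  4  3  2  1  2  3  4  5
  d  5  4  3  2  1  2  3  4
  v  6  5  4  3  2  1  2  3
  y  7  6  5  4  3  2  2  3
  l  8  7  6  5  4  3  3  2
The bottom-right entry gives D[8][7] = 2, so no sequence of fewer than 2 edits works. Backtracking through the table gives one optimal edit sequence (2 edits):
  mknsdvyl → knsdvyl (del m @1)
  knsdvyl → knsdvcl (sub y→c @6)
Edit distance = 2.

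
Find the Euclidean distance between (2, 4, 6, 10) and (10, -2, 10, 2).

√(Σ(x_i - y_i)²) = √((2 - 10)² + (4 - (-2))² + (6 - 10)² + (10 - 2)²)
= √((-8)² + 6² + (-4)² + 8²) = √(64 + 36 + 16 + 64) = √180 ≈ 13.4164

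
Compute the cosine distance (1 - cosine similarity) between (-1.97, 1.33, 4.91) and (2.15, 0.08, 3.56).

With u = (-1.97, 1.33, 4.91), v = (2.15, 0.08, 3.56):
u·v = (-1.97)·2.15 + 1.33·0.08 + 4.91·3.56 = (-4.2355) + 0.1064 + 17.4796 = 13.3505.
|u| = √((-1.97)² + 1.33² + 4.91²) = √(3.8809 + 1.7689 + 24.1081) = √29.7579, |v| = √(2.15² + 0.08² + 3.56²) = √(4.6225 + 0.0064 + 12.6736) = √17.3025.
cos θ = (u·v)/(|u||v|) = 13.3505/(√29.7579·√17.3025) ≈ 0.5884
Cosine distance = 1 - cos θ ≈ 1 - 0.5884 = 0.4116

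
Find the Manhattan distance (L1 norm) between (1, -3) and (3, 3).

Σ|x_i - y_i| = |1 - 3| + |-3 - 3| = 2 + 6 = 8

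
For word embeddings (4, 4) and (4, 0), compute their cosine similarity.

With u = (4, 4), v = (4, 0):
u·v = 4·4 + 4·0 = 16 + 0 = 16.
|u| = √(4² + 4²) = √32, |v| = √(4² + 0²) = √16, so |u||v| = √(32·16) = √512.
cos θ = (u·v)/(|u||v|) = 16/√512 ≈ 0.7071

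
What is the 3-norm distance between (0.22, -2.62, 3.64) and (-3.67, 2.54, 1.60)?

(Σ|x_i - y_i|^3)^(1/3) = (|0.22 - (-3.67)|^3 + |-2.62 - 2.54|^3 + |3.64 - 1.6|^3)^(1/3)
= (3.89^3 + 5.16^3 + 2.04^3)^(1/3) ≈ (58.8639 + 137.3881 + 8.4897)^(1/3) = (204.7417)^(1/3) ≈ 5.8939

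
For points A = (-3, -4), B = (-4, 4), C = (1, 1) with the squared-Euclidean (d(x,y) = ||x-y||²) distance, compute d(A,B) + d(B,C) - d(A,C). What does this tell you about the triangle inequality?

d(A,B) = 1² + 8² = 65, d(B,C) = 5² + 3² = 34, d(A,C) = 4² + 5² = 41.
d(A,B) + d(B,C) - d(A,C) = 65 + 34 - 41 = 99 - 41 = 58. This is ≥ 0, so the triangle inequality holds for these points.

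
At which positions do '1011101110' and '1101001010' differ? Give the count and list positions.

Differing positions: 2, 3, 5, 8. Hamming distance = 4.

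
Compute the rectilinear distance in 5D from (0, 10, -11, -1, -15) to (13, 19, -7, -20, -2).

Σ|x_i - y_i| = |0 - 13| + |10 - 19| + |-11 - (-7)| + |-1 - (-20)| + |-15 - (-2)| = 13 + 9 + 4 + 19 + 13 = 58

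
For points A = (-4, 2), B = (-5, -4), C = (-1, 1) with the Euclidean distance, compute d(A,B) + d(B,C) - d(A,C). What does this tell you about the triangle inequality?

d(A,B) = √(1² + 6²) = √37 ≈ 6.0828, d(B,C) = √(4² + 5²) = √41 ≈ 6.4031, d(A,C) = √(3² + 1²) = √10 ≈ 3.1623.
d(A,B) + d(B,C) - d(A,C) = 6.0828 + 6.4031 - 3.1623 = 12.4859 - 3.1623 = 9.3236 (to 4 decimal places). This is ≥ 0, so the triangle inequality holds for these points.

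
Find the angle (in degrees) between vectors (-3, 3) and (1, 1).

With u = (-3, 3), v = (1, 1):
u·v = (-3)·1 + 3·1 = (-3) + 3 = 0.
|u| = √((-3)² + 3²) = √18, |v| = √(1² + 1²) = √2, so |u||v| = √(18·2) = √36 = 6.
cos θ = (u·v)/(|u||v|) = 0/6 = 0 (the vectors are orthogonal)
θ = arccos(0) = 90°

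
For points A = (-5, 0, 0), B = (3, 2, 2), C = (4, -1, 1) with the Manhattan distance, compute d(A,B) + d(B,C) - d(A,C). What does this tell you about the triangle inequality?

d(A,B) = 8 + 2 + 2 = 12, d(B,C) = 1 + 3 + 1 = 5, d(A,C) = 9 + 1 + 1 = 11.
d(A,B) + d(B,C) - d(A,C) = 12 + 5 - 11 = 17 - 11 = 6. This is ≥ 0, so the triangle inequality holds for these points.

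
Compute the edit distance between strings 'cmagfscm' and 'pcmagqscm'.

Let D[i][j] be the edit distance between the first i characters of 'cmagfscm' and the first j characters of 'pcmagqscm', with D[i][0] = i, D[0][j] = j, and D[i][j] = D[i-1][j-1] if the characters match, else 1 + min(D[i-1][j], D[i][j-1], D[i-1][j-1]). Filling the table (rows: prefixes of 'cmagfscm', columns: prefixes of 'pcmagqscm'):
     ε  p  c  m  a  g  q  s  c  m
  ε  0  1  2  3  4  5  6  7  8  9
  c  1  1  1  2  3  4  5  6  7  8
  m  2  2  2  1  2  3  4  5  6  7
  a  3  3  3  2  1  2  3  4  5  6
  g  4  4  4  3  2  1  2  3  4  5
  f  5  5  5  4  3  2  2  3  4  5
  s  6  6  6  5  4  3  3  2  3  4
  c  7  7  6  6  5  4  4  3  2  3
  m  8  8  7  6  6  5  5  4  3  2
The bottom-right entry gives D[8][9] = 2, so no sequence of fewer than 2 edits works. Backtracking through the table gives one optimal edit sequence (2 edits):
  cmagfscm → pcmagfscm (ins p @1)
  pcmagfscm → pcmagqscm (sub f→q @6)
Edit distance = 2.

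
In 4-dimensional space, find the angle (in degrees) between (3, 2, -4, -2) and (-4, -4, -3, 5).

With u = (3, 2, -4, -2), v = (-4, -4, -3, 5):
u·v = 3·(-4) + 2·(-4) + (-4)·(-3) + (-2)·5 = (-12) + (-8) + 12 + (-10) = -18.
|u| = √(3² + 2² + (-4)² + (-2)²) = √33, |v| = √((-4)² + (-4)² + (-3)² + 5²) = √66, so |u||v| = √(33·66) = √2178.
cos θ = (u·v)/(|u||v|) = -18/√2178 ≈ -0.385695
θ = arccos(-0.385695) ≈ 112.69°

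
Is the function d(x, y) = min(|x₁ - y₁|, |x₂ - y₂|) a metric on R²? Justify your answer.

No. d fails identity of indiscernibles: take x = (-2, 0) and y = (-2, 1). Then d(x,y) = min(|-2 - (-2)|, |0 - 1|) = min(0, 1) = 0, yet x ≠ y.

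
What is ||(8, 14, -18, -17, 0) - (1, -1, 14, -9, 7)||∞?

max(|x_i - y_i|) = max(|8 - 1|, |14 - (-1)|, |-18 - 14|, |-17 - (-9)|, |0 - 7|) = max(7, 15, 32, 8, 7) = 32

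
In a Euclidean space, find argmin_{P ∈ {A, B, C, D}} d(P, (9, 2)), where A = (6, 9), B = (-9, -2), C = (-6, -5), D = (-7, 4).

Distances: d(A) ≈ 7.6158, d(B) ≈ 18.4391, d(C) ≈ 16.5529, d(D) ≈ 16.1245. Nearest: A = (6, 9) with distance 7.6158.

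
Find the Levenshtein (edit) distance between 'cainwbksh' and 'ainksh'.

Let D[i][j] be the edit distance between the first i characters of 'cainwbksh' and the first j characters of 'ainksh', with D[i][0] = i, D[0][j] = j, and D[i][j] = D[i-1][j-1] if the characters match, else 1 + min(D[i-1][j], D[i][j-1], D[i-1][j-1]). Filling the table (rows: prefixes of 'cainwbksh', columns: prefixes of 'ainksh'):
     ε  a  i  n  k  s  h
  ε  0  1  2  3  4  5  6
  c  1  1  2  3  4  5  6
  a  2  1  2  3  4  5  6
  i  3  2  1  2  3  4  5
  n  4  3  2  1  2  3  4
  w  5  4  3  2  2  3  4
  b  6  5  4  3  3  3  4
  k  7  6  5  4  3  4  4
  s  8  7  6  5  4  3  4
  h  9  8  7  6  5  4  3
The bottom-right entry gives D[9][6] = 3, so no sequence of fewer than 3 edits works. Backtracking through the table gives one optimal edit sequence (3 edits):
  cainwbksh → ainwbksh (del c @1)
  ainwbksh → ainbksh (del w @4)
  ainbksh → ainksh (del b @4)
Edit distance = 3.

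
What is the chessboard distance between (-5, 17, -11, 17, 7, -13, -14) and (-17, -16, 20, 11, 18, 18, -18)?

max(|x_i - y_i|) = max(|-5 - (-17)|, |17 - (-16)|, |-11 - 20|, |17 - 11|, |7 - 18|, |-13 - 18|, |-14 - (-18)|) = max(12, 33, 31, 6, 11, 31, 4) = 33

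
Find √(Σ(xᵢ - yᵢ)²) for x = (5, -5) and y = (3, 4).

√(Σ(x_i - y_i)²) = √((5 - 3)² + (-5 - 4)²)
= √(2² + (-9)²) = √(4 + 81) = √85 ≈ 9.2195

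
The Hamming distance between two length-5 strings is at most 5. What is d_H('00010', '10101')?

Differing positions: 1, 3, 4, 5. Hamming distance = 4. The maximum possible Hamming distance for length-5 strings is 5, so d_H/5 = 4/5 = 0.8.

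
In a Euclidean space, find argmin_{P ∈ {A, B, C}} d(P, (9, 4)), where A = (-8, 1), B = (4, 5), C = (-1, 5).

Distances: d(A) ≈ 17.2627, d(B) ≈ 5.099, d(C) ≈ 10.0499. Nearest: B = (4, 5) with distance 5.099.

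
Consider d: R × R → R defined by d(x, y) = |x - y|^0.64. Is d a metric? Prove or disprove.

Yes. With 0 < p = 0.64 ≤ 1, d(x,y) = |x-y|^0.64 is a metric on R. Non-negativity and symmetry are immediate; |x-y|^0.64 = 0 ⟺ |x-y| = 0 ⟺ x = y. For the triangle inequality, the function t ↦ t^0.64 is subadditive on [0,∞) when p ≤ 1, so |x-z|^0.64 ≤ (|x-y| + |y-z|)^0.64 ≤ |x-y|^0.64 + |y-z|^0.64.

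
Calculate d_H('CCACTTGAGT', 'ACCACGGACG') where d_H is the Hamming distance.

Differing positions: 1, 3, 4, 5, 6, 9, 10. Hamming distance = 7.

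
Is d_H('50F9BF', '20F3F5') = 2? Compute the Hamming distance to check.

Differing positions: 1, 4, 5, 6. Hamming distance = 4, so the claim that d_H = 2 is false.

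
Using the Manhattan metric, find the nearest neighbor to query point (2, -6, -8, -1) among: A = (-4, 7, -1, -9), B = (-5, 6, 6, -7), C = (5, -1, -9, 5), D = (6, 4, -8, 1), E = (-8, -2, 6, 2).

Distances: d(A) = 34, d(B) = 39, d(C) = 15, d(D) = 16, d(E) = 31. Nearest: C = (5, -1, -9, 5) with distance 15.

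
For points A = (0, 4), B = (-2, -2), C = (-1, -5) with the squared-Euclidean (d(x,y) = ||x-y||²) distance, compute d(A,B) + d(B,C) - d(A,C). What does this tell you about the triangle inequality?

d(A,B) = 2² + 6² = 40, d(B,C) = 1² + 3² = 10, d(A,C) = 1² + 9² = 82.
d(A,B) + d(B,C) - d(A,C) = 40 + 10 - 82 = 50 - 82 = -32. This is < 0, so the triangle inequality FAILS for these points (squared-Euclidean is not a metric).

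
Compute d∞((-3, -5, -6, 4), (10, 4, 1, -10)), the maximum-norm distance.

max(|x_i - y_i|) = max(|-3 - 10|, |-5 - 4|, |-6 - 1|, |4 - (-10)|) = max(13, 9, 7, 14) = 14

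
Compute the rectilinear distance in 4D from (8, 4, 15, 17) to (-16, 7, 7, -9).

Σ|x_i - y_i| = |8 - (-16)| + |4 - 7| + |15 - 7| + |17 - (-9)| = 24 + 3 + 8 + 26 = 61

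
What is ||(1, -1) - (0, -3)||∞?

max(|x_i - y_i|) = max(|1 - 0|, |-1 - (-3)|) = max(1, 2) = 2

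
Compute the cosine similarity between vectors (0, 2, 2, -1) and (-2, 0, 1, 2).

With u = (0, 2, 2, -1), v = (-2, 0, 1, 2):
u·v = 0·(-2) + 2·0 + 2·1 + (-1)·2 = 0 + 0 + 2 + (-2) = 0.
|u| = √(0² + 2² + 2² + (-1)²) = √9, |v| = √((-2)² + 0² + 1² + 2²) = √9, so |u||v| = √(9·9) = √81 = 9.
cos θ = (u·v)/(|u||v|) = 0/9 = 0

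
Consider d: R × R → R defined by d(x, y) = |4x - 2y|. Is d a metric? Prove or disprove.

No. d fails symmetry: d(7, 5) = |4·7 - 2·5| = |18| = 18, but d(5, 7) = |4·5 - 2·7| = |6| = 6. Since 18 ≠ 6, d(x,y) ≠ d(y,x) in general.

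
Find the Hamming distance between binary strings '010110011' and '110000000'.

Differing positions: 1, 4, 5, 8, 9. Hamming distance = 5.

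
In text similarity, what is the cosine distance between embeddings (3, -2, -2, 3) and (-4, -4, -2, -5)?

With u = (3, -2, -2, 3), v = (-4, -4, -2, -5):
u·v = 3·(-4) + (-2)·(-4) + (-2)·(-2) + 3·(-5) = (-12) + 8 + 4 + (-15) = -15.
|u| = √(3² + (-2)² + (-2)² + 3²) = √26, |v| = √((-4)² + (-4)² + (-2)² + (-5)²) = √61, so |u||v| = √(26·61) = √1586.
cos θ = (u·v)/(|u||v|) = -15/√1586 ≈ -0.3767
Cosine distance = 1 - cos θ ≈ 1 - (-0.3767) = 1.3767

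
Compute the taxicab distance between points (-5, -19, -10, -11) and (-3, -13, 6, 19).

Σ|x_i - y_i| = |-5 - (-3)| + |-19 - (-13)| + |-10 - 6| + |-11 - 19| = 2 + 6 + 16 + 30 = 54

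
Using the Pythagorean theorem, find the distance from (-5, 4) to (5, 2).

√(Σ(x_i - y_i)²) = √((-5 - 5)² + (4 - 2)²)
= √((-10)² + 2²) = √(100 + 4) = √104 ≈ 10.198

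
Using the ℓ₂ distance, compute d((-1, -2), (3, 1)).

(Σ|x_i - y_i|^2)^(1/2) = (|-1 - 3|^2 + |-2 - 1|^2)^(1/2)
= (4^2 + 3^2)^(1/2) = (16 + 9)^(1/2) = (25)^(1/2) = 5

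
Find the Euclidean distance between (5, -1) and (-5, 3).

√(Σ(x_i - y_i)²) = √((5 - (-5))² + (-1 - 3)²)
= √(10² + (-4)²) = √(100 + 16) = √116 ≈ 10.7703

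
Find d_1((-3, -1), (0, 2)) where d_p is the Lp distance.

Σ|x_i - y_i| = |-3 - 0| + |-1 - 2| = 3 + 3 = 6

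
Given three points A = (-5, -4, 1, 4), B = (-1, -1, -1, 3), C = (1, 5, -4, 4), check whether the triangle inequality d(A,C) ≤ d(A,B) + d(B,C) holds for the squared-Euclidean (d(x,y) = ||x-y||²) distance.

d(A,B) = 4² + 3² + 2² + 1² = 30, d(B,C) = 2² + 6² + 3² + 1² = 50, d(A,C) = 6² + 9² + 5² + 0² = 142.
d(A,C) = 142 > 30 + 50 = 80. Triangle inequality is VIOLATED. (Squared-Euclidean is not a metric — this is a counterexample.)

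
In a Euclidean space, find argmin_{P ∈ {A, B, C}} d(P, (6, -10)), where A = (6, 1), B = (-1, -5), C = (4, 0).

Distances: d(A) = 11, d(B) ≈ 8.6023, d(C) ≈ 10.198. Nearest: B = (-1, -5) with distance 8.6023.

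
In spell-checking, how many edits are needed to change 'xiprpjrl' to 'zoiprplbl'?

Let D[i][j] be the edit distance between the first i characters of 'xiprpjrl' and the first j characters of 'zoiprplbl', with D[i][0] = i, D[0][j] = j, and D[i][j] = D[i-1][j-1] if the characters match, else 1 + min(D[i-1][j], D[i][j-1], D[i-1][j-1]). Filling the table (rows: prefixes of 'xiprpjrl', columns: prefixes of 'zoiprplbl'):
     ε  z  o  i  p  r  p  l  b  l
  ε  0  1  2  3  4  5  6  7  8  9
  x  1  1  2  3  4  5  6  7  8  9
  i  2  2  2  2  3  4  5  6  7  8
  p  3  3  3  3  2  3  4  5  6  7
  r  4  4  4  4  3  2  3  4  5  6
  p  5  5  5  5  4  3  2  3  4  5
  j  6  6  6  6  5  4  3  3  4  5
  r  7  7  7  7  6  5  4  4  4  5
  l  8  8  8  8  7  6  5  4  5  4
The bottom-right entry gives D[8][9] = 4, so no sequence of fewer than 4 edits works. Backtracking through the table gives one optimal edit sequence (4 edits):
  xiprpjrl → zxiprpjrl (ins z @1)
  zxiprpjrl → zoiprpjrl (sub x→o @2)
  zoiprpjrl → zoiprplrl (sub j→l @7)
  zoiprplrl → zoiprplbl (sub r→b @8)
Edit distance = 4.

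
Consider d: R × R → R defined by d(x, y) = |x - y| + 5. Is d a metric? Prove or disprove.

No. d fails identity of indiscernibles (specifically d(x,x) = 0): d(-4, -4) = |-4 - (-4)| + 5 = 0 + 5 = 5 ≠ 0.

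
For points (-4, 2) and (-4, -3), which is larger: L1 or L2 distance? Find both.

L1 = |-4 - (-4)| + |2 - (-3)| = 0 + 5 = 5
L2 = √(0² + 5²) = √25 = 5
L1 ≥ L2 always (equality iff movement is along one axis); L1 = L2 here (movement is along a single axis).
Ratio L1/L2 = 5/5 = 1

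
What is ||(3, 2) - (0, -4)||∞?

max(|x_i - y_i|) = max(|3 - 0|, |2 - (-4)|) = max(3, 6) = 6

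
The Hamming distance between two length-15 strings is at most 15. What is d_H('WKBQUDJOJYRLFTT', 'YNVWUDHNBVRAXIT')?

Differing positions: 1, 2, 3, 4, 7, 8, 9, 10, 12, 13, 14. Hamming distance = 11. The maximum possible Hamming distance for length-15 strings is 15, so d_H/15 = 11/15 ≈ 0.7333.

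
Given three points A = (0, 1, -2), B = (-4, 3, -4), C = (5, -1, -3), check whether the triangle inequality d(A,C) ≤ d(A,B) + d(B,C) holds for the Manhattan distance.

d(A,B) = 4 + 2 + 2 = 8, d(B,C) = 9 + 4 + 1 = 14, d(A,C) = 5 + 2 + 1 = 8.
d(A,C) = 8 ≤ 8 + 14 = 22. Triangle inequality is satisfied.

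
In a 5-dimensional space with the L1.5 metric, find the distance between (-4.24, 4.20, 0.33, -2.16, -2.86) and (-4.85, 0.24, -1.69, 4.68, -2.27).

(Σ|x_i - y_i|^1.5)^(1/1.5) = (|-4.24 - (-4.85)|^1.5 + |4.2 - 0.24|^1.5 + |0.33 - (-1.69)|^1.5 + |-2.16 - 4.68|^1.5 + |-2.86 - (-2.27)|^1.5)^(1/1.5)
= (0.61^1.5 + 3.96^1.5 + 2.02^1.5 + 6.84^1.5 + 0.59^1.5)^(1/1.5) ≈ (0.4764 + 7.8803 + 2.871 + 17.8889 + 0.4532)^(1/1.5) = (29.5698)^(1/1.5) ≈ 9.5624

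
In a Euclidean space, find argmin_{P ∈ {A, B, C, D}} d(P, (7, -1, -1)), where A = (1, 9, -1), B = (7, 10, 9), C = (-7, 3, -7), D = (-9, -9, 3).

Distances: d(A) ≈ 11.6619, d(B) ≈ 14.8661, d(C) ≈ 15.748, d(D) ≈ 18.3303. Nearest: A = (1, 9, -1) with distance 11.6619.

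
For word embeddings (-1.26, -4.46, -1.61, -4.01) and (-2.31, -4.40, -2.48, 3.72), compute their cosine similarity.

With u = (-1.26, -4.46, -1.61, -4.01), v = (-2.31, -4.40, -2.48, 3.72):
u·v = (-1.26)·(-2.31) + (-4.46)·(-4.4) + (-1.61)·(-2.48) + (-4.01)·3.72 = 2.9106 + 19.624 + 3.9928 + (-14.9172) = 11.6102.
|u| = √((-1.26)² + (-4.46)² + (-1.61)² + (-4.01)²) = √(1.5876 + 19.8916 + 2.5921 + 16.0801) = √40.1514, |v| = √((-2.31)² + (-4.4)² + (-2.48)² + 3.72²) = √(5.3361 + 19.36 + 6.1504 + 13.8384) = √44.6849.
cos θ = (u·v)/(|u||v|) = 11.6102/(√40.1514·√44.6849) ≈ 0.2741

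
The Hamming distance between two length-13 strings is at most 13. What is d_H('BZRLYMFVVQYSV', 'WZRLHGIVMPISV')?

Differing positions: 1, 5, 6, 7, 9, 10, 11. Hamming distance = 7. The maximum possible Hamming distance for length-13 strings is 13, so d_H/13 = 7/13 ≈ 0.5385.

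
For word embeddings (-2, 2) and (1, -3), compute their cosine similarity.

With u = (-2, 2), v = (1, -3):
u·v = (-2)·1 + 2·(-3) = (-2) + (-6) = -8.
|u| = √((-2)² + 2²) = √8, |v| = √(1² + (-3)²) = √10, so |u||v| = √(8·10) = √80.
cos θ = (u·v)/(|u||v|) = -8/√80 ≈ -0.8944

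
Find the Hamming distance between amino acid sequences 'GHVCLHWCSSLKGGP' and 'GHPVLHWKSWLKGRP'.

Differing positions: 3, 4, 8, 10, 14. Hamming distance = 5.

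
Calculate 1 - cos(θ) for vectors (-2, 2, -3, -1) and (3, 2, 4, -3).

With u = (-2, 2, -3, -1), v = (3, 2, 4, -3):
u·v = (-2)·3 + 2·2 + (-3)·4 + (-1)·(-3) = (-6) + 4 + (-12) + 3 = -11.
|u| = √((-2)² + 2² + (-3)² + (-1)²) = √18, |v| = √(3² + 2² + 4² + (-3)²) = √38, so |u||v| = √(18·38) = √684.
cos θ = (u·v)/(|u||v|) = -11/√684 ≈ -0.4206
Cosine distance = 1 - cos θ ≈ 1 - (-0.4206) = 1.4206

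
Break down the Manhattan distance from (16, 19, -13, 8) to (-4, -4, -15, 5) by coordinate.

Σ|x_i - y_i| = |16 - (-4)| + |19 - (-4)| + |-13 - (-15)| + |8 - 5| = 20 + 23 + 2 + 3 = 48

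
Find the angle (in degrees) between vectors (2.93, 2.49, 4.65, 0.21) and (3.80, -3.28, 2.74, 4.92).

With u = (2.93, 2.49, 4.65, 0.21), v = (3.80, -3.28, 2.74, 4.92):
u·v = 2.93·3.8 + 2.49·(-3.28) + 4.65·2.74 + 0.21·4.92 = 11.134 + (-8.1672) + 12.741 + 1.0332 = 16.741.
|u| = √(2.93² + 2.49² + 4.65² + 0.21²) = √(8.5849 + 6.2001 + 21.6225 + 0.0441) = √36.4516, |v| = √(3.8² + (-3.28)² + 2.74² + 4.92²) = √(14.44 + 10.7584 + 7.5076 + 24.2064) = √56.9124.
cos θ = (u·v)/(|u||v|) = 16.741/(√36.4516·√56.9124) ≈ 0.367553
θ = arccos(0.367553) ≈ 68.44°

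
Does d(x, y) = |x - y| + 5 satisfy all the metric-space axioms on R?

No. d fails identity of indiscernibles (specifically d(x,x) = 0): d(-7, -7) = |-7 - (-7)| + 5 = 0 + 5 = 5 ≠ 0.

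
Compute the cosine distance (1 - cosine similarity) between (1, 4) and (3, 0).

With u = (1, 4), v = (3, 0):
u·v = 1·3 + 4·0 = 3 + 0 = 3.
|u| = √(1² + 4²) = √17, |v| = √(3² + 0²) = √9, so |u||v| = √(17·9) = √153.
cos θ = (u·v)/(|u||v|) = 3/√153 ≈ 0.2425
Cosine distance = 1 - cos θ ≈ 1 - 0.2425 = 0.7575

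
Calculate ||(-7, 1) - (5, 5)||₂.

√(Σ(x_i - y_i)²) = √((-7 - 5)² + (1 - 5)²)
= √((-12)² + (-4)²) = √(144 + 16) = √160 ≈ 12.6491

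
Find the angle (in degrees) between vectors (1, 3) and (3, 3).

With u = (1, 3), v = (3, 3):
u·v = 1·3 + 3·3 = 3 + 9 = 12.
|u| = √(1² + 3²) = √10, |v| = √(3² + 3²) = √18, so |u||v| = √(10·18) = √180.
cos θ = (u·v)/(|u||v|) = 12/√180 ≈ 0.894427
θ = arccos(0.894427) ≈ 26.57°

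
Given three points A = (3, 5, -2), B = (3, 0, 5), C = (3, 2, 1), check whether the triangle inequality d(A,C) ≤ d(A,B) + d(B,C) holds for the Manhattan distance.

d(A,B) = 0 + 5 + 7 = 12, d(B,C) = 0 + 2 + 4 = 6, d(A,C) = 0 + 3 + 3 = 6.
d(A,C) = 6 ≤ 12 + 6 = 18. Triangle inequality is satisfied.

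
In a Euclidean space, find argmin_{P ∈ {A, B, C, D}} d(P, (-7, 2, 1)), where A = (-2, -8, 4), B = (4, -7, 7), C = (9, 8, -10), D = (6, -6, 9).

Distances: d(A) ≈ 11.5758, d(B) ≈ 15.4272, d(C) ≈ 20.3224, d(D) ≈ 17.2337. Nearest: A = (-2, -8, 4) with distance 11.5758.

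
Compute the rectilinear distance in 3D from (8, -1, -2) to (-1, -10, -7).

Σ|x_i - y_i| = |8 - (-1)| + |-1 - (-10)| + |-2 - (-7)| = 9 + 9 + 5 = 23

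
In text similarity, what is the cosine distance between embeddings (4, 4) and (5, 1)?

With u = (4, 4), v = (5, 1):
u·v = 4·5 + 4·1 = 20 + 4 = 24.
|u| = √(4² + 4²) = √32, |v| = √(5² + 1²) = √26, so |u||v| = √(32·26) = √832.
cos θ = (u·v)/(|u||v|) = 24/√832 ≈ 0.8321
Cosine distance = 1 - cos θ ≈ 1 - 0.8321 = 0.1679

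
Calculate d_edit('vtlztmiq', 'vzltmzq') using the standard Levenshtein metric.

Let D[i][j] be the edit distance between the first i characters of 'vtlztmiq' and the first j characters of 'vzltmzq', with D[i][0] = i, D[0][j] = j, and D[i][j] = D[i-1][j-1] if the characters match, else 1 + min(D[i-1][j], D[i][j-1], D[i-1][j-1]). Filling the table (rows: prefixes of 'vtlztmiq', columns: prefixes of 'vzltmzq'):
     ε  v  z  l  t  m  z  q
  ε  0  1  2  3  4  5  6  7
  v  1  0  1  2  3  4  5  6
  t  2  1  1  2  2  3  4  5
  l  3  2  2  1  2  3  4  5
  z  4  3  2  2  2  3  3  4
  t  5  4  3  3  2  3  4  4
  m  6  5  4  4  3  2  3  4
  i  7  6  5  5  4  3  3  4
  q  8  7  6  6  5  4  4  3
The bottom-right entry gives D[8][7] = 3, so no sequence of fewer than 3 edits works. Backtracking through the table gives one optimal edit sequence (3 edits):
  vtlztmiq → vzlztmiq (sub t→z @2)
  vzlztmiq → vzltmiq (del z @4)
  vzltmiq → vzltmzq (sub i→z @6)
Edit distance = 3.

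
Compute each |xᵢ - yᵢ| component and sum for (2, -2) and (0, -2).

Σ|x_i - y_i| = |2 - 0| + |-2 - (-2)| = 2 + 0 = 2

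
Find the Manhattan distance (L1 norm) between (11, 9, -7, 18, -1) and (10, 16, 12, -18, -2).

Σ|x_i - y_i| = |11 - 10| + |9 - 16| + |-7 - 12| + |18 - (-18)| + |-1 - (-2)| = 1 + 7 + 19 + 36 + 1 = 64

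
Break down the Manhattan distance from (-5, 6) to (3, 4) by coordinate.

Σ|x_i - y_i| = |-5 - 3| + |6 - 4| = 8 + 2 = 10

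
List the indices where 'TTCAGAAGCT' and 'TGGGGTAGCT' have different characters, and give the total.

Differing positions: 2, 3, 4, 6. Hamming distance = 4.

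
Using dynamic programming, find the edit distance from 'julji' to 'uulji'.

Let D[i][j] be the edit distance between the first i characters of 'julji' and the first j characters of 'uulji', with D[i][0] = i, D[0][j] = j, and D[i][j] = D[i-1][j-1] if the characters match, else 1 + min(D[i-1][j], D[i][j-1], D[i-1][j-1]). Filling the table (rows: prefixes of 'julji', columns: prefixes of 'uulji'):
     ε  u  u  l  j  i
  ε  0  1  2  3  4  5
  j  1  1  2  3  3  4
  u  2  1  1  2  3  4
  l  3  2  2  1  2  3
  j  4  3  3  2  1  2
  i  5  4  4  3  2  1
The bottom-right entry gives D[5][5] = 1, so no sequence of fewer than 1 edit works. Backtracking through the table gives one optimal edit sequence (1 edit):
  julji → uulji (sub j→u @1)
Edit distance = 1.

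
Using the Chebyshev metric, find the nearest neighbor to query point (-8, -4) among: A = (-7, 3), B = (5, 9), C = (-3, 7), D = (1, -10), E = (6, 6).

Distances: d(A) = 7, d(B) = 13, d(C) = 11, d(D) = 9, d(E) = 14. Nearest: A = (-7, 3) with distance 7.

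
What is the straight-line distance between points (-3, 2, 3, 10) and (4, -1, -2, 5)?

√(Σ(x_i - y_i)²) = √((-3 - 4)² + (2 - (-1))² + (3 - (-2))² + (10 - 5)²)
= √((-7)² + 3² + 5² + 5²) = √(49 + 9 + 25 + 25) = √108 ≈ 10.3923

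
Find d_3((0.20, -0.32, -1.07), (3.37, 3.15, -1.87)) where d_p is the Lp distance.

(Σ|x_i - y_i|^3)^(1/3) = (|0.2 - 3.37|^3 + |-0.32 - 3.15|^3 + |-1.07 - (-1.87)|^3)^(1/3)
= (3.17^3 + 3.47^3 + 0.8^3)^(1/3) ≈ (31.855 + 41.7819 + 0.512)^(1/3) = (74.1489)^(1/3) ≈ 4.2012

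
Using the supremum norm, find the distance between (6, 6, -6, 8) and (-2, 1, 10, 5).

max(|x_i - y_i|) = max(|6 - (-2)|, |6 - 1|, |-6 - 10|, |8 - 5|) = max(8, 5, 16, 3) = 16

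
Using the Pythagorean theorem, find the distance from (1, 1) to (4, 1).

√(Σ(x_i - y_i)²) = √((1 - 4)² + (1 - 1)²)
= √((-3)² + 0²) = √(9 + 0) = √9 = 3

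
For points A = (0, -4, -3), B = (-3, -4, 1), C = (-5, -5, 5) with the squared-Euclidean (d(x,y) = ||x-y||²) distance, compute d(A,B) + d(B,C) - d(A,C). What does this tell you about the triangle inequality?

d(A,B) = 3² + 0² + 4² = 25, d(B,C) = 2² + 1² + 4² = 21, d(A,C) = 5² + 1² + 8² = 90.
d(A,B) + d(B,C) - d(A,C) = 25 + 21 - 90 = 46 - 90 = -44. This is < 0, so the triangle inequality FAILS for these points (squared-Euclidean is not a metric).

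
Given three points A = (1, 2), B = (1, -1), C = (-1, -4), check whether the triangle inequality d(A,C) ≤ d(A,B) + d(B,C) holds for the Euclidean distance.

d(A,B) = √(0² + 3²) = √9 = 3, d(B,C) = √(2² + 3²) = √13 ≈ 3.6056, d(A,C) = √(2² + 6²) = √40 ≈ 6.3246.
d(A,C) ≈ 6.3246 ≤ 3 + 3.6056 = 6.6056. Triangle inequality is satisfied.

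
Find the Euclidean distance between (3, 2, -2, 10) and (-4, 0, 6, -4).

√(Σ(x_i - y_i)²) = √((3 - (-4))² + (2 - 0)² + (-2 - 6)² + (10 - (-4))²)
= √(7² + 2² + (-8)² + 14²) = √(49 + 4 + 64 + 196) = √313 ≈ 17.6918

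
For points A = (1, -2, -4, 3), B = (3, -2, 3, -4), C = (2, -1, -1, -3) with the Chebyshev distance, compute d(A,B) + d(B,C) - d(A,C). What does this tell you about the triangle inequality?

d(A,B) = max(2, 0, 7, 7) = 7, d(B,C) = max(1, 1, 4, 1) = 4, d(A,C) = max(1, 1, 3, 6) = 6.
d(A,B) + d(B,C) - d(A,C) = 7 + 4 - 6 = 11 - 6 = 5. This is ≥ 0, so the triangle inequality holds for these points.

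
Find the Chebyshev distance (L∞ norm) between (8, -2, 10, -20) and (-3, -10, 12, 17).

max(|x_i - y_i|) = max(|8 - (-3)|, |-2 - (-10)|, |10 - 12|, |-20 - 17|) = max(11, 8, 2, 37) = 37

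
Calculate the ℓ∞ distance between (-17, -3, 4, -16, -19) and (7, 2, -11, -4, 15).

max(|x_i - y_i|) = max(|-17 - 7|, |-3 - 2|, |4 - (-11)|, |-16 - (-4)|, |-19 - 15|) = max(24, 5, 15, 12, 34) = 34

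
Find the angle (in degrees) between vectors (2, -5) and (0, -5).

With u = (2, -5), v = (0, -5):
u·v = 2·0 + (-5)·(-5) = 0 + 25 = 25.
|u| = √(2² + (-5)²) = √29, |v| = √(0² + (-5)²) = √25, so |u||v| = √(29·25) = √725.
cos θ = (u·v)/(|u||v|) = 25/√725 ≈ 0.928477
θ = arccos(0.928477) ≈ 21.8°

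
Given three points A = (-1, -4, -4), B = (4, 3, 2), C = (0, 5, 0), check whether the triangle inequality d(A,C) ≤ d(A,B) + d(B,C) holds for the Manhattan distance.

d(A,B) = 5 + 7 + 6 = 18, d(B,C) = 4 + 2 + 2 = 8, d(A,C) = 1 + 9 + 4 = 14.
d(A,C) = 14 ≤ 18 + 8 = 26. Triangle inequality is satisfied.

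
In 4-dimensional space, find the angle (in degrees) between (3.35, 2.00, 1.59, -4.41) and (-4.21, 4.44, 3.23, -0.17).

With u = (3.35, 2.00, 1.59, -4.41), v = (-4.21, 4.44, 3.23, -0.17):
u·v = 3.35·(-4.21) + 2·4.44 + 1.59·3.23 + (-4.41)·(-0.17) = (-14.1035) + 8.88 + 5.1357 + 0.7497 = 0.6619.
|u| = √(3.35² + 2² + 1.59² + (-4.41)²) = √(11.2225 + 4 + 2.5281 + 19.4481) = √37.1987, |v| = √((-4.21)² + 4.44² + 3.23² + (-0.17)²) = √(17.7241 + 19.7136 + 10.4329 + 0.0289) = √47.8995.
cos θ = (u·v)/(|u||v|) = 0.6619/(√37.1987·√47.8995) ≈ 0.015681
θ = arccos(0.015681) ≈ 89.1°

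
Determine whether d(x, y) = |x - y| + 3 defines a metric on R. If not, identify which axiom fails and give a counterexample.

No. d fails identity of indiscernibles (specifically d(x,x) = 0): d(3, 3) = |3 - 3| + 3 = 0 + 3 = 3 ≠ 0.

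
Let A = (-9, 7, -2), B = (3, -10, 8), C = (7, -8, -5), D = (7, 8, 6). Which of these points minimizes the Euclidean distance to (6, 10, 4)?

Distances: d(A) ≈ 16.4317, d(B) ≈ 20.6155, d(C) ≈ 20.1494, d(D) = 3. Nearest: D = (7, 8, 6) with distance 3.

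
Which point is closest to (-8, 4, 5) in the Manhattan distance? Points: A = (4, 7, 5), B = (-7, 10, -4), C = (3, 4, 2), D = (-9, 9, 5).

Distances: d(A) = 15, d(B) = 16, d(C) = 14, d(D) = 6. Nearest: D = (-9, 9, 5) with distance 6.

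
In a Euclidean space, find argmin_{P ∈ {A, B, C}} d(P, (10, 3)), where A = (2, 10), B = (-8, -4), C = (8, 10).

Distances: d(A) ≈ 10.6301, d(B) ≈ 19.3132, d(C) ≈ 7.2801. Nearest: C = (8, 10) with distance 7.2801.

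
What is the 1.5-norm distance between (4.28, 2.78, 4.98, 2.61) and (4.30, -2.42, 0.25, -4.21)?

(Σ|x_i - y_i|^1.5)^(1/1.5) = (|4.28 - 4.3|^1.5 + |2.78 - (-2.42)|^1.5 + |4.98 - 0.25|^1.5 + |2.61 - (-4.21)|^1.5)^(1/1.5)
= (0.02^1.5 + 5.2^1.5 + 4.73^1.5 + 6.82^1.5)^(1/1.5) ≈ (0.0028 + 11.8578 + 10.2871 + 17.8105)^(1/1.5) = (39.9582)^(1/1.5) ≈ 11.6879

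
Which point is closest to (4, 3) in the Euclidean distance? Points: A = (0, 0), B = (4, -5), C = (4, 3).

Distances: d(A) = 5, d(B) = 8, d(C) = 0. Nearest: C = (4, 3) with distance 0.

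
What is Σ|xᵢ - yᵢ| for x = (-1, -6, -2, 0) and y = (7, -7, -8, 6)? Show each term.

Σ|x_i - y_i| = |-1 - 7| + |-6 - (-7)| + |-2 - (-8)| + |0 - 6| = 8 + 1 + 6 + 6 = 21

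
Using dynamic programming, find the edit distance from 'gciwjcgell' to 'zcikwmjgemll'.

Let D[i][j] be the edit distance between the first i characters of 'gciwjcgell' and the first j characters of 'zcikwmjgemll', with D[i][0] = i, D[0][j] = j, and D[i][j] = D[i-1][j-1] if the characters match, else 1 + min(D[i-1][j], D[i][j-1], D[i-1][j-1]). Filling the table (rows: prefixes of 'gciwjcgell', columns: prefixes of 'zcikwmjgemll'):
     ε  z  c  i  k  w  m  j  g  e  m  l  l
  ε  0  1  2  3  4  5  6  7  8  9 10 11 12
  g  1  1  2  3  4  5  6  7  7  8  9 10 11
  c  2  2  1  2  3  4  5  6  7  8  9 10 11
  i  3  3  2  1  2  3  4  5  6  7  8  9 10
  w  4  4  3  2  2  2  3  4  5  6  7  8  9
  j  5  5  4  3  3  3  3  3  4  5  6  7  8
  c  6  6  5  4  4  4  4  4  4  5  6  7  8
  g  7  7  6  5  5  5  5  5  4  5  6  7  8
  e  8  8  7  6  6  6  6  6  5  4  5  6  7
  l  9  9  8  7  7  7  7  7  6  5  5  5  6
  l 10 10  9  8  8  8  8  8  7  6  6  5  5
The bottom-right entry gives D[10][12] = 5, so no sequence of fewer than 5 edits works. Backtracking through the table gives one optimal edit sequence (5 edits):
  gciwjcgell → zciwjcgell (sub g→z @1)
  zciwjcgell → zcikwjcgell (ins k @4)
  zcikwjcgell → zcikwmcgell (sub j→m @6)
  zcikwmcgell → zcikwmjgell (sub c→j @7)
  zcikwmjgell → zcikwmjgemll (ins m @10)
Edit distance = 5.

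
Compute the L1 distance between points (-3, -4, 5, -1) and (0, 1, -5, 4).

Σ|x_i - y_i| = |-3 - 0| + |-4 - 1| + |5 - (-5)| + |-1 - 4| = 3 + 5 + 10 + 5 = 23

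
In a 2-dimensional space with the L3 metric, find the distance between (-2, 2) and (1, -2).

(Σ|x_i - y_i|^3)^(1/3) = (|-2 - 1|^3 + |2 - (-2)|^3)^(1/3)
= (3^3 + 4^3)^(1/3) = (27 + 64)^(1/3) = (91)^(1/3) ≈ 4.4979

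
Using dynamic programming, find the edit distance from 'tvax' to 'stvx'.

Let D[i][j] be the edit distance between the first i characters of 'tvax' and the first j characters of 'stvx', with D[i][0] = i, D[0][j] = j, and D[i][j] = D[i-1][j-1] if the characters match, else 1 + min(D[i-1][j], D[i][j-1], D[i-1][j-1]). Filling the table (rows: prefixes of 'tvax', columns: prefixes of 'stvx'):
     ε  s  t  v  x
  ε  0  1  2  3  4
  t  1  1  1  2  3
  v  2  2  2  1  2
  a  3  3  3  2  2
  x  4  4  4  3  2
The bottom-right entry gives D[4][4] = 2, so no sequence of fewer than 2 edits works. Backtracking through the table gives one optimal edit sequence (2 edits):
  tvax → stvax (ins s @1)
  stvax → stvx (del a @4)
Edit distance = 2.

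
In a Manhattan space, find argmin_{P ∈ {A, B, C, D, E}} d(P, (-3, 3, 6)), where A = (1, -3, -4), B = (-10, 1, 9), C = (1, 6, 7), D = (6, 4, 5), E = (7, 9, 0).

Distances: d(A) = 20, d(B) = 12, d(C) = 8, d(D) = 11, d(E) = 22. Nearest: C = (1, 6, 7) with distance 8.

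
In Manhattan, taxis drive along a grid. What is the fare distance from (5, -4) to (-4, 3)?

Σ|x_i - y_i| = |5 - (-4)| + |-4 - 3| = 9 + 7 = 16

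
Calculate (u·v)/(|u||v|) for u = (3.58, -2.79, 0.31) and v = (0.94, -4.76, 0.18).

With u = (3.58, -2.79, 0.31), v = (0.94, -4.76, 0.18):
u·v = 3.58·0.94 + (-2.79)·(-4.76) + 0.31·0.18 = 3.3652 + 13.2804 + 0.0558 = 16.7014.
|u| = √(3.58² + (-2.79)² + 0.31²) = √(12.8164 + 7.7841 + 0.0961) = √20.6966, |v| = √(0.94² + (-4.76)² + 0.18²) = √(0.8836 + 22.6576 + 0.0324) = √23.5736.
cos θ = (u·v)/(|u||v|) = 16.7014/(√20.6966·√23.5736) ≈ 0.7561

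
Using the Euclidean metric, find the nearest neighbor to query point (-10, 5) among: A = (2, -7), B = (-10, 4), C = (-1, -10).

Distances: d(A) ≈ 16.9706, d(B) = 1, d(C) ≈ 17.4929. Nearest: B = (-10, 4) with distance 1.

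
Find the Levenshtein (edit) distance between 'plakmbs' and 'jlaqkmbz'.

Let D[i][j] be the edit distance between the first i characters of 'plakmbs' and the first j characters of 'jlaqkmbz', with D[i][0] = i, D[0][j] = j, and D[i][j] = D[i-1][j-1] if the characters match, else 1 + min(D[i-1][j], D[i][j-1], D[i-1][j-1]). Filling the table (rows: prefixes of 'plakmbs', columns: prefixes of 'jlaqkmbz'):
     ε  j  l  a  q  k  m  b  z
  ε  0  1  2  3  4  5  6  7  8
  p  1  1  2  3  4  5  6  7  8
  l  2  2  1  2  3  4  5  6  7
  a  3  3  2  1  2  3  4  5  6
  k  4  4  3  2  2  2  3  4  5
  m  5  5  4  3  3  3  2  3  4
  b  6  6  5  4  4  4  3  2  3
  s  7  7  6  5  5  5  4  3  3
The bottom-right entry gives D[7][8] = 3, so no sequence of fewer than 3 edits works. Backtracking through the table gives one optimal edit sequence (3 edits):
  plakmbs → jlakmbs (sub p→j @1)
  jlakmbs → jlaqkmbs (ins q @4)
  jlaqkmbs → jlaqkmbz (sub s→z @8)
Edit distance = 3.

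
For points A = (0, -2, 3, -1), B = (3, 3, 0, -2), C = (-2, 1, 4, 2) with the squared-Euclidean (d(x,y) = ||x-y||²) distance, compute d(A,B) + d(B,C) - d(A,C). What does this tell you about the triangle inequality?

d(A,B) = 3² + 5² + 3² + 1² = 44, d(B,C) = 5² + 2² + 4² + 4² = 61, d(A,C) = 2² + 3² + 1² + 3² = 23.
d(A,B) + d(B,C) - d(A,C) = 44 + 61 - 23 = 105 - 23 = 82. This is ≥ 0, so the triangle inequality holds for these points.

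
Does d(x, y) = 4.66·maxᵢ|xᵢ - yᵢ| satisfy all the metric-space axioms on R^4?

Yes. The L∞ (Chebyshev) norm induces a metric on R^4, and multiplying a metric by a positive constant 4.66 > 0 preserves all four axioms: non-negativity (4.66·||x-y|| ≥ 0), identity (4.66·||x-y|| = 0 ⟺ ||x-y|| = 0 ⟺ x = y), symmetry (||x-y|| = ||y-x||), and the triangle inequality (4.66·||x-z|| ≤ 4.66·||x-y|| + 4.66·||y-z||). So d is a metric.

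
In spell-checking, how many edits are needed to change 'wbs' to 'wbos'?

Let D[i][j] be the edit distance between the first i characters of 'wbs' and the first j characters of 'wbos', with D[i][0] = i, D[0][j] = j, and D[i][j] = D[i-1][j-1] if the characters match, else 1 + min(D[i-1][j], D[i][j-1], D[i-1][j-1]). Filling the table (rows: prefixes of 'wbs', columns: prefixes of 'wbos'):
     ε  w  b  o  s
  ε  0  1  2  3  4
  w  1  0  1  2  3
  b  2  1  0  1  2
  s  3  2  1  1  1
The bottom-right entry gives D[3][4] = 1, so no sequence of fewer than 1 edit works. Backtracking through the table gives one optimal edit sequence (1 edit):
  wbs → wbos (ins o @3)
Edit distance = 1.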